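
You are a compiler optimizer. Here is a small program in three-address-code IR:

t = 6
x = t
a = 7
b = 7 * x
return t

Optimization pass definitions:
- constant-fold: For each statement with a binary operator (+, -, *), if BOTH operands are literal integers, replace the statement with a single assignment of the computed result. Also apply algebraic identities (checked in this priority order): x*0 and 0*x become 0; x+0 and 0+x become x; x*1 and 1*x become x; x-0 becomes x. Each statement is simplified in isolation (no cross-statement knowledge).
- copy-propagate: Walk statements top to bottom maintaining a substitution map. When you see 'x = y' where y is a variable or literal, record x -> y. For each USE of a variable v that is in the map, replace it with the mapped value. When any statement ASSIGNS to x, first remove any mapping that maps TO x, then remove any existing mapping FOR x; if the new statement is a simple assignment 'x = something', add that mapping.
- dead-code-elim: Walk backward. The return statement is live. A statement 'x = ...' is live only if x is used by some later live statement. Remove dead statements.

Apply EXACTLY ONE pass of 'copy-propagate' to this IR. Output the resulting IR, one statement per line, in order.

Answer: t = 6
x = 6
a = 7
b = 7 * 6
return 6

Derivation:
Applying copy-propagate statement-by-statement:
  [1] t = 6  (unchanged)
  [2] x = t  -> x = 6
  [3] a = 7  (unchanged)
  [4] b = 7 * x  -> b = 7 * 6
  [5] return t  -> return 6
Result (5 stmts):
  t = 6
  x = 6
  a = 7
  b = 7 * 6
  return 6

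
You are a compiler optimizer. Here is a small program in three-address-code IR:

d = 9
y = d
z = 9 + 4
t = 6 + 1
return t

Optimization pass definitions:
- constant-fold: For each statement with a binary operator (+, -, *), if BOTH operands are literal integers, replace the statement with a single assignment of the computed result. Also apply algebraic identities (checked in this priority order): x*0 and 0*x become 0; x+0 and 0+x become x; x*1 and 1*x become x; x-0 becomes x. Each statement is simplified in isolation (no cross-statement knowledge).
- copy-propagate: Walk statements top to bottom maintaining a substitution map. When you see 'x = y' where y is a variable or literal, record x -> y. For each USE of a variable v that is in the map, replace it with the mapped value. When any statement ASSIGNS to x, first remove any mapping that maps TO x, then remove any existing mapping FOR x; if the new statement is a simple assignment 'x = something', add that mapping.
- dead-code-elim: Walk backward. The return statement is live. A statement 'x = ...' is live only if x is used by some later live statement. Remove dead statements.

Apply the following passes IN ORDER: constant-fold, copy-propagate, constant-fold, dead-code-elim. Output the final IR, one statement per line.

Answer: return 7

Derivation:
Initial IR:
  d = 9
  y = d
  z = 9 + 4
  t = 6 + 1
  return t
After constant-fold (5 stmts):
  d = 9
  y = d
  z = 13
  t = 7
  return t
After copy-propagate (5 stmts):
  d = 9
  y = 9
  z = 13
  t = 7
  return 7
After constant-fold (5 stmts):
  d = 9
  y = 9
  z = 13
  t = 7
  return 7
After dead-code-elim (1 stmts):
  return 7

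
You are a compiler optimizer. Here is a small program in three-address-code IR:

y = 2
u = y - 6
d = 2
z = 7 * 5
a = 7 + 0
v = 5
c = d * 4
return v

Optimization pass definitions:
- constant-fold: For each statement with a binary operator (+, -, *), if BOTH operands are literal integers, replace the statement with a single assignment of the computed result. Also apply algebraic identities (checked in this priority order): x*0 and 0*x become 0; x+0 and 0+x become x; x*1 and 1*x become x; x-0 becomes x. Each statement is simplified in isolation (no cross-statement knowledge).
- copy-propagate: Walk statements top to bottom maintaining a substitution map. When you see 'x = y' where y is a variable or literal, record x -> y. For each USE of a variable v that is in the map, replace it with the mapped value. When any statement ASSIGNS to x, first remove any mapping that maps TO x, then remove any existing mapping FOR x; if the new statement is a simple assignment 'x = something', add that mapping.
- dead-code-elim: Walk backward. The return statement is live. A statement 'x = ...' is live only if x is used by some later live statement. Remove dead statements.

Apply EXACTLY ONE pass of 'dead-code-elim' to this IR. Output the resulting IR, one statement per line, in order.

Applying dead-code-elim statement-by-statement:
  [8] return v  -> KEEP (return); live=['v']
  [7] c = d * 4  -> DEAD (c not live)
  [6] v = 5  -> KEEP; live=[]
  [5] a = 7 + 0  -> DEAD (a not live)
  [4] z = 7 * 5  -> DEAD (z not live)
  [3] d = 2  -> DEAD (d not live)
  [2] u = y - 6  -> DEAD (u not live)
  [1] y = 2  -> DEAD (y not live)
Result (2 stmts):
  v = 5
  return v

Answer: v = 5
return v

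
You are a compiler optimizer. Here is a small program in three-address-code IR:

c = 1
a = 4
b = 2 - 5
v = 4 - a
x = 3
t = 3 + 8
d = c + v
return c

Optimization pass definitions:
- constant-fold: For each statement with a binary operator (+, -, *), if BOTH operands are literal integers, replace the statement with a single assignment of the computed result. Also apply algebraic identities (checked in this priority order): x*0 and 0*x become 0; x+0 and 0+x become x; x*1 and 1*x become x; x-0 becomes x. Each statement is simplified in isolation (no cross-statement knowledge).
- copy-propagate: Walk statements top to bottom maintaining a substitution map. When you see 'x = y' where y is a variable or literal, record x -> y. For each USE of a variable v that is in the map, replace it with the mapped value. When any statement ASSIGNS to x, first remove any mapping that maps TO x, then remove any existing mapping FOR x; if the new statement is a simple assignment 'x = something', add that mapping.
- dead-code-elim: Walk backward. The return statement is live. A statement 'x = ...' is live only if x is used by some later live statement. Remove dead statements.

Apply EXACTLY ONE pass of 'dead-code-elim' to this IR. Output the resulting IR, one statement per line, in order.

Answer: c = 1
return c

Derivation:
Applying dead-code-elim statement-by-statement:
  [8] return c  -> KEEP (return); live=['c']
  [7] d = c + v  -> DEAD (d not live)
  [6] t = 3 + 8  -> DEAD (t not live)
  [5] x = 3  -> DEAD (x not live)
  [4] v = 4 - a  -> DEAD (v not live)
  [3] b = 2 - 5  -> DEAD (b not live)
  [2] a = 4  -> DEAD (a not live)
  [1] c = 1  -> KEEP; live=[]
Result (2 stmts):
  c = 1
  return c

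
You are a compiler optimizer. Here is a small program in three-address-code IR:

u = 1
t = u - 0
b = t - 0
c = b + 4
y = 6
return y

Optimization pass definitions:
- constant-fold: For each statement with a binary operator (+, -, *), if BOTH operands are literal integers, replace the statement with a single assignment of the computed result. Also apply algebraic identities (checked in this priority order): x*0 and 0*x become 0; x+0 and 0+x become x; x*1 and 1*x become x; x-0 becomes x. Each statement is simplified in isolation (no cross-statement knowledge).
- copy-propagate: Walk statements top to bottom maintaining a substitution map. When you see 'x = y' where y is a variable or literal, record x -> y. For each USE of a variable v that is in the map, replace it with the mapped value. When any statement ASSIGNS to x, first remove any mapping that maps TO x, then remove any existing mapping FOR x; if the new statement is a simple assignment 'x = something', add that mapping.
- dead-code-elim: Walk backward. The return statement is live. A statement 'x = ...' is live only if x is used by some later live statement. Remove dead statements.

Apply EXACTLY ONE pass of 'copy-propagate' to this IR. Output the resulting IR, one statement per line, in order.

Answer: u = 1
t = 1 - 0
b = t - 0
c = b + 4
y = 6
return 6

Derivation:
Applying copy-propagate statement-by-statement:
  [1] u = 1  (unchanged)
  [2] t = u - 0  -> t = 1 - 0
  [3] b = t - 0  (unchanged)
  [4] c = b + 4  (unchanged)
  [5] y = 6  (unchanged)
  [6] return y  -> return 6
Result (6 stmts):
  u = 1
  t = 1 - 0
  b = t - 0
  c = b + 4
  y = 6
  return 6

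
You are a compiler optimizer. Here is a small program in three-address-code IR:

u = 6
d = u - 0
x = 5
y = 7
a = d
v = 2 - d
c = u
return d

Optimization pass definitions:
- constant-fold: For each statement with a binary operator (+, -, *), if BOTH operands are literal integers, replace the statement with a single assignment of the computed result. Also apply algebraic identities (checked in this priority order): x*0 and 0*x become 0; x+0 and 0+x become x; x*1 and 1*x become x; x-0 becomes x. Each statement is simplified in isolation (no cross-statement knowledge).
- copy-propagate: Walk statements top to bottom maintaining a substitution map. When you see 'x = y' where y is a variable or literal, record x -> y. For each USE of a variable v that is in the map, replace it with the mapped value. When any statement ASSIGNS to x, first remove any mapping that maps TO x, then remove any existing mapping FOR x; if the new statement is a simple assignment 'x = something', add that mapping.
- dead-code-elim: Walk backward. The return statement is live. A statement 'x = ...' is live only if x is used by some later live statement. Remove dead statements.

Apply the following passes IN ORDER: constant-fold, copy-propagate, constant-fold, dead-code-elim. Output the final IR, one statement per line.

Answer: return 6

Derivation:
Initial IR:
  u = 6
  d = u - 0
  x = 5
  y = 7
  a = d
  v = 2 - d
  c = u
  return d
After constant-fold (8 stmts):
  u = 6
  d = u
  x = 5
  y = 7
  a = d
  v = 2 - d
  c = u
  return d
After copy-propagate (8 stmts):
  u = 6
  d = 6
  x = 5
  y = 7
  a = 6
  v = 2 - 6
  c = 6
  return 6
After constant-fold (8 stmts):
  u = 6
  d = 6
  x = 5
  y = 7
  a = 6
  v = -4
  c = 6
  return 6
After dead-code-elim (1 stmts):
  return 6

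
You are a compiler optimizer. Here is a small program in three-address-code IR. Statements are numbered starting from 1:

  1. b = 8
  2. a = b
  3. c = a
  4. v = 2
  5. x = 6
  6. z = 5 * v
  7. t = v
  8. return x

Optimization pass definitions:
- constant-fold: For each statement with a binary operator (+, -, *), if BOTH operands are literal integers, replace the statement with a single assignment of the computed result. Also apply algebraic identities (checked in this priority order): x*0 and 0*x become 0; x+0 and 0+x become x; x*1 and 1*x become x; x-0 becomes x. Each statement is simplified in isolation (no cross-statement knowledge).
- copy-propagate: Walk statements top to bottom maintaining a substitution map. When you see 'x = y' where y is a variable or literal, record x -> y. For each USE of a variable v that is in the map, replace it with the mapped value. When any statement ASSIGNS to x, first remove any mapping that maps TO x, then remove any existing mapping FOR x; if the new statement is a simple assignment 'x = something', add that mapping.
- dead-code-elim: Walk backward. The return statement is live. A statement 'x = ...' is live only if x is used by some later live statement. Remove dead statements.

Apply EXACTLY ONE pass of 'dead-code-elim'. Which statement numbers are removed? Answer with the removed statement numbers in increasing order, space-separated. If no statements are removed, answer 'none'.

Backward liveness scan:
Stmt 1 'b = 8': DEAD (b not in live set [])
Stmt 2 'a = b': DEAD (a not in live set [])
Stmt 3 'c = a': DEAD (c not in live set [])
Stmt 4 'v = 2': DEAD (v not in live set [])
Stmt 5 'x = 6': KEEP (x is live); live-in = []
Stmt 6 'z = 5 * v': DEAD (z not in live set ['x'])
Stmt 7 't = v': DEAD (t not in live set ['x'])
Stmt 8 'return x': KEEP (return); live-in = ['x']
Removed statement numbers: [1, 2, 3, 4, 6, 7]
Surviving IR:
  x = 6
  return x

Answer: 1 2 3 4 6 7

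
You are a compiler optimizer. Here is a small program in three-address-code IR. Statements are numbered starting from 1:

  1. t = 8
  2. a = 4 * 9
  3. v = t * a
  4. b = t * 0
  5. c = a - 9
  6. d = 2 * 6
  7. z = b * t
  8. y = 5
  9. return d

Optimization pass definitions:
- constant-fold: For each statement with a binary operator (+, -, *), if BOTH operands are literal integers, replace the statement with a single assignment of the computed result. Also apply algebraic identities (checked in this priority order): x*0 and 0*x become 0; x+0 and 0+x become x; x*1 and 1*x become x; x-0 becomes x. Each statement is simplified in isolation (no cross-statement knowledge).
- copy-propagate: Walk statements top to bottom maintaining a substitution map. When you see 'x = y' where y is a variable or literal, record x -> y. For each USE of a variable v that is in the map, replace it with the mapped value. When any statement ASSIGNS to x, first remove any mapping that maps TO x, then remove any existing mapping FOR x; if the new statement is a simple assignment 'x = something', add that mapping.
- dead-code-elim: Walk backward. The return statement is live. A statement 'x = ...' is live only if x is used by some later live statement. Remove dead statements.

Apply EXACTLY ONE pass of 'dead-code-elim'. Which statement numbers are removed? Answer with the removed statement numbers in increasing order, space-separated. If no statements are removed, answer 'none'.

Answer: 1 2 3 4 5 7 8

Derivation:
Backward liveness scan:
Stmt 1 't = 8': DEAD (t not in live set [])
Stmt 2 'a = 4 * 9': DEAD (a not in live set [])
Stmt 3 'v = t * a': DEAD (v not in live set [])
Stmt 4 'b = t * 0': DEAD (b not in live set [])
Stmt 5 'c = a - 9': DEAD (c not in live set [])
Stmt 6 'd = 2 * 6': KEEP (d is live); live-in = []
Stmt 7 'z = b * t': DEAD (z not in live set ['d'])
Stmt 8 'y = 5': DEAD (y not in live set ['d'])
Stmt 9 'return d': KEEP (return); live-in = ['d']
Removed statement numbers: [1, 2, 3, 4, 5, 7, 8]
Surviving IR:
  d = 2 * 6
  return d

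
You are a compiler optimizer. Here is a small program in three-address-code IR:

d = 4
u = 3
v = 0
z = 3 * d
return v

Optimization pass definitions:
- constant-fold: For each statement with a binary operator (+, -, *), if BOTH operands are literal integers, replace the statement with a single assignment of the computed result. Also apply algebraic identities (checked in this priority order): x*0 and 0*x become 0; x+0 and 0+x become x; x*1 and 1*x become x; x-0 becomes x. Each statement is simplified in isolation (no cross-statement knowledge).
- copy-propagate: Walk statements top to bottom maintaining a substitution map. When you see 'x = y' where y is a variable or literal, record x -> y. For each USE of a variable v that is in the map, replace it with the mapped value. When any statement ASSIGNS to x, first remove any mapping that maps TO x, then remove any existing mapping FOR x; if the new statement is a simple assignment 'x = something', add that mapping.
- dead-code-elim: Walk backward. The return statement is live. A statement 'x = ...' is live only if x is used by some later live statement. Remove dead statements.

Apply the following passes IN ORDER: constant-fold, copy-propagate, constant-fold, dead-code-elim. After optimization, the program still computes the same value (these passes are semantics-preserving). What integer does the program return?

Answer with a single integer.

Initial IR:
  d = 4
  u = 3
  v = 0
  z = 3 * d
  return v
After constant-fold (5 stmts):
  d = 4
  u = 3
  v = 0
  z = 3 * d
  return v
After copy-propagate (5 stmts):
  d = 4
  u = 3
  v = 0
  z = 3 * 4
  return 0
After constant-fold (5 stmts):
  d = 4
  u = 3
  v = 0
  z = 12
  return 0
After dead-code-elim (1 stmts):
  return 0
Evaluate:
  d = 4  =>  d = 4
  u = 3  =>  u = 3
  v = 0  =>  v = 0
  z = 3 * d  =>  z = 12
  return v = 0

Answer: 0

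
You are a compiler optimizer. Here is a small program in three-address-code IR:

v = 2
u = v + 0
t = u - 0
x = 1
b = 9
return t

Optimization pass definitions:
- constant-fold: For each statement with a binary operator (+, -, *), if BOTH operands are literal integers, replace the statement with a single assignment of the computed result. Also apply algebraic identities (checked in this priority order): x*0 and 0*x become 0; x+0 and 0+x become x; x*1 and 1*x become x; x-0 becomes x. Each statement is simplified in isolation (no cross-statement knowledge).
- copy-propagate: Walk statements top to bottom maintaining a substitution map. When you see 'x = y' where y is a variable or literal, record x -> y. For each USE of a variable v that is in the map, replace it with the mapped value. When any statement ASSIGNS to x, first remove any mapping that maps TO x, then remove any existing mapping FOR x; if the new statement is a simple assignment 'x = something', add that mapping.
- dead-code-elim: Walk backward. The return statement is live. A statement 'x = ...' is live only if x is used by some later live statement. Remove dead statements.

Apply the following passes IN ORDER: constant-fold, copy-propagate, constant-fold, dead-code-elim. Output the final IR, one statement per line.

Answer: return 2

Derivation:
Initial IR:
  v = 2
  u = v + 0
  t = u - 0
  x = 1
  b = 9
  return t
After constant-fold (6 stmts):
  v = 2
  u = v
  t = u
  x = 1
  b = 9
  return t
After copy-propagate (6 stmts):
  v = 2
  u = 2
  t = 2
  x = 1
  b = 9
  return 2
After constant-fold (6 stmts):
  v = 2
  u = 2
  t = 2
  x = 1
  b = 9
  return 2
After dead-code-elim (1 stmts):
  return 2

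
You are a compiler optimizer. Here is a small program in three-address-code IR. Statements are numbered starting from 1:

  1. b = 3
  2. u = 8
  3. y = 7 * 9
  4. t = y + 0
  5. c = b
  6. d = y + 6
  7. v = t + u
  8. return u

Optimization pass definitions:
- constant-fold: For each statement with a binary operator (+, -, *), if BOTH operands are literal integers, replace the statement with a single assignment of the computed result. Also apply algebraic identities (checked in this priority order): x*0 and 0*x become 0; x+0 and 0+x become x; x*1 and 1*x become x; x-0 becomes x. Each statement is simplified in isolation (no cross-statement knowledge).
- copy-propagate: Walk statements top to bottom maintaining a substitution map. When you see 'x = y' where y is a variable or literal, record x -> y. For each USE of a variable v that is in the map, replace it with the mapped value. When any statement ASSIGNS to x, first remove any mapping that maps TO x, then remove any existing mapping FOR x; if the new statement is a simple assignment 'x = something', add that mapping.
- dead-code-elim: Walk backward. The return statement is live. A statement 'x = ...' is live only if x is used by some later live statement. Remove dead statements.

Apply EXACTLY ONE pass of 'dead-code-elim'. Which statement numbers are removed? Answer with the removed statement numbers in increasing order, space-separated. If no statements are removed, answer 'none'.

Answer: 1 3 4 5 6 7

Derivation:
Backward liveness scan:
Stmt 1 'b = 3': DEAD (b not in live set [])
Stmt 2 'u = 8': KEEP (u is live); live-in = []
Stmt 3 'y = 7 * 9': DEAD (y not in live set ['u'])
Stmt 4 't = y + 0': DEAD (t not in live set ['u'])
Stmt 5 'c = b': DEAD (c not in live set ['u'])
Stmt 6 'd = y + 6': DEAD (d not in live set ['u'])
Stmt 7 'v = t + u': DEAD (v not in live set ['u'])
Stmt 8 'return u': KEEP (return); live-in = ['u']
Removed statement numbers: [1, 3, 4, 5, 6, 7]
Surviving IR:
  u = 8
  return u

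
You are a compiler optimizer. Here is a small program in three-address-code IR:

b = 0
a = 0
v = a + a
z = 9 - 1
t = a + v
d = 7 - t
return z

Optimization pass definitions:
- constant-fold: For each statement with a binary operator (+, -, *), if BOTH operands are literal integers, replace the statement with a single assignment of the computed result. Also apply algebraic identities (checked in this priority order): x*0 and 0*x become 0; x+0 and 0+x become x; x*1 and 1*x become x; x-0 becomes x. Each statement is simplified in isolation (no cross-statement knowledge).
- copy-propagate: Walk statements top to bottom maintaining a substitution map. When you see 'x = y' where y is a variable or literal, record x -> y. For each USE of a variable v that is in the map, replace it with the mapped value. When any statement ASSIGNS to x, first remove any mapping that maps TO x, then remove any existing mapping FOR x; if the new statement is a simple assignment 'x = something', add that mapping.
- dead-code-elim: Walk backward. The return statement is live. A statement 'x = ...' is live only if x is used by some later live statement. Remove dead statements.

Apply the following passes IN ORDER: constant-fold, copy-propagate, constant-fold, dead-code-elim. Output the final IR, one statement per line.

Answer: return 8

Derivation:
Initial IR:
  b = 0
  a = 0
  v = a + a
  z = 9 - 1
  t = a + v
  d = 7 - t
  return z
After constant-fold (7 stmts):
  b = 0
  a = 0
  v = a + a
  z = 8
  t = a + v
  d = 7 - t
  return z
After copy-propagate (7 stmts):
  b = 0
  a = 0
  v = 0 + 0
  z = 8
  t = 0 + v
  d = 7 - t
  return 8
After constant-fold (7 stmts):
  b = 0
  a = 0
  v = 0
  z = 8
  t = v
  d = 7 - t
  return 8
After dead-code-elim (1 stmts):
  return 8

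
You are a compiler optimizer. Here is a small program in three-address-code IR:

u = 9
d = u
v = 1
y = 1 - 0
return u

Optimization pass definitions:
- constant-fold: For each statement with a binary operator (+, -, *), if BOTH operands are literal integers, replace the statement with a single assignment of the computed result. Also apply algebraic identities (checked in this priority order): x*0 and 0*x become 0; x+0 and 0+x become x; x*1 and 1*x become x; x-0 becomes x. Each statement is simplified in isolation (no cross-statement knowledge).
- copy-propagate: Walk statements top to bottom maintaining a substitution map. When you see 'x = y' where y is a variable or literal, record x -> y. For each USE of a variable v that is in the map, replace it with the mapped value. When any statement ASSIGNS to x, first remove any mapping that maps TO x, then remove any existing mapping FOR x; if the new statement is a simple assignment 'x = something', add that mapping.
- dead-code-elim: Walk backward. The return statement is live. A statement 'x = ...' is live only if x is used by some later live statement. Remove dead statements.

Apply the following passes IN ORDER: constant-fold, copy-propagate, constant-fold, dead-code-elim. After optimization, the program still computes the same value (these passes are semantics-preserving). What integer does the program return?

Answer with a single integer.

Answer: 9

Derivation:
Initial IR:
  u = 9
  d = u
  v = 1
  y = 1 - 0
  return u
After constant-fold (5 stmts):
  u = 9
  d = u
  v = 1
  y = 1
  return u
After copy-propagate (5 stmts):
  u = 9
  d = 9
  v = 1
  y = 1
  return 9
After constant-fold (5 stmts):
  u = 9
  d = 9
  v = 1
  y = 1
  return 9
After dead-code-elim (1 stmts):
  return 9
Evaluate:
  u = 9  =>  u = 9
  d = u  =>  d = 9
  v = 1  =>  v = 1
  y = 1 - 0  =>  y = 1
  return u = 9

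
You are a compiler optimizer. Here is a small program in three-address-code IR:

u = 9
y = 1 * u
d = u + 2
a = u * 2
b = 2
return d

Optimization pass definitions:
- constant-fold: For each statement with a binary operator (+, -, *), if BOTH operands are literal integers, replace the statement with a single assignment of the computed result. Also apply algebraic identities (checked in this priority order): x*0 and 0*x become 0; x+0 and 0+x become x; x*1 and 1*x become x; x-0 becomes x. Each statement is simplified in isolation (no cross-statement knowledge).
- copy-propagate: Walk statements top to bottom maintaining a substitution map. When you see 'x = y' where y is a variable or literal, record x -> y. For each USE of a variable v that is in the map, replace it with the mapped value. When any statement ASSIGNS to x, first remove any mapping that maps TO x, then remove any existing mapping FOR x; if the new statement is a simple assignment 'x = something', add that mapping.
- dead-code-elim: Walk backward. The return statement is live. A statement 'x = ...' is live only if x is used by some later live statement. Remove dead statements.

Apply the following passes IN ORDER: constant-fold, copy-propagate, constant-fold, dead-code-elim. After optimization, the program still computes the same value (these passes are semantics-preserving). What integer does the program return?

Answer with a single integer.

Initial IR:
  u = 9
  y = 1 * u
  d = u + 2
  a = u * 2
  b = 2
  return d
After constant-fold (6 stmts):
  u = 9
  y = u
  d = u + 2
  a = u * 2
  b = 2
  return d
After copy-propagate (6 stmts):
  u = 9
  y = 9
  d = 9 + 2
  a = 9 * 2
  b = 2
  return d
After constant-fold (6 stmts):
  u = 9
  y = 9
  d = 11
  a = 18
  b = 2
  return d
After dead-code-elim (2 stmts):
  d = 11
  return d
Evaluate:
  u = 9  =>  u = 9
  y = 1 * u  =>  y = 9
  d = u + 2  =>  d = 11
  a = u * 2  =>  a = 18
  b = 2  =>  b = 2
  return d = 11

Answer: 11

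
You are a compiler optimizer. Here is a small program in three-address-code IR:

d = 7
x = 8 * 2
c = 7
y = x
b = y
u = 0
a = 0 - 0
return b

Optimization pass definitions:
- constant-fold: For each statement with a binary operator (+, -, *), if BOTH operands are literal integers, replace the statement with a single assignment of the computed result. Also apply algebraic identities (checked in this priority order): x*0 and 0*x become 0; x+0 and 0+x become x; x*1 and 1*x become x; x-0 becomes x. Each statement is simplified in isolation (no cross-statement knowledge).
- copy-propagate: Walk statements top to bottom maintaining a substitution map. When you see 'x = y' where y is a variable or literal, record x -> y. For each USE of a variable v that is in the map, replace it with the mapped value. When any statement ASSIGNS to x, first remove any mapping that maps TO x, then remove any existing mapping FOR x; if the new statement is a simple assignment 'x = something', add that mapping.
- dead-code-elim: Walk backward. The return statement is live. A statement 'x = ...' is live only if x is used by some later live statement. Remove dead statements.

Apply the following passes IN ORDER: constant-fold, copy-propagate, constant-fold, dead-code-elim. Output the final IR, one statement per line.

Answer: return 16

Derivation:
Initial IR:
  d = 7
  x = 8 * 2
  c = 7
  y = x
  b = y
  u = 0
  a = 0 - 0
  return b
After constant-fold (8 stmts):
  d = 7
  x = 16
  c = 7
  y = x
  b = y
  u = 0
  a = 0
  return b
After copy-propagate (8 stmts):
  d = 7
  x = 16
  c = 7
  y = 16
  b = 16
  u = 0
  a = 0
  return 16
After constant-fold (8 stmts):
  d = 7
  x = 16
  c = 7
  y = 16
  b = 16
  u = 0
  a = 0
  return 16
After dead-code-elim (1 stmts):
  return 16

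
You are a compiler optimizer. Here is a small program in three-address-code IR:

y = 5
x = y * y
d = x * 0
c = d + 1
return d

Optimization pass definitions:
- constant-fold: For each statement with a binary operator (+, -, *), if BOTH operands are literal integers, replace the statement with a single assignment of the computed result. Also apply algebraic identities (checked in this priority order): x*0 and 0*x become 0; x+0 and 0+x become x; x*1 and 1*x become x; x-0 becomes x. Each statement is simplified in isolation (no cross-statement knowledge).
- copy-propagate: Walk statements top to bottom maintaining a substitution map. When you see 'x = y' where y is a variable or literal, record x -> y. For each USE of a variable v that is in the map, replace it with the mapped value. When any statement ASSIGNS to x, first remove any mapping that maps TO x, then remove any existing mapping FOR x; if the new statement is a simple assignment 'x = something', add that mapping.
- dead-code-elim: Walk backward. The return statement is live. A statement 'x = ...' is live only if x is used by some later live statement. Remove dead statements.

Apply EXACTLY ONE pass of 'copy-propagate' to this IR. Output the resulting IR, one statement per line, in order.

Applying copy-propagate statement-by-statement:
  [1] y = 5  (unchanged)
  [2] x = y * y  -> x = 5 * 5
  [3] d = x * 0  (unchanged)
  [4] c = d + 1  (unchanged)
  [5] return d  (unchanged)
Result (5 stmts):
  y = 5
  x = 5 * 5
  d = x * 0
  c = d + 1
  return d

Answer: y = 5
x = 5 * 5
d = x * 0
c = d + 1
return d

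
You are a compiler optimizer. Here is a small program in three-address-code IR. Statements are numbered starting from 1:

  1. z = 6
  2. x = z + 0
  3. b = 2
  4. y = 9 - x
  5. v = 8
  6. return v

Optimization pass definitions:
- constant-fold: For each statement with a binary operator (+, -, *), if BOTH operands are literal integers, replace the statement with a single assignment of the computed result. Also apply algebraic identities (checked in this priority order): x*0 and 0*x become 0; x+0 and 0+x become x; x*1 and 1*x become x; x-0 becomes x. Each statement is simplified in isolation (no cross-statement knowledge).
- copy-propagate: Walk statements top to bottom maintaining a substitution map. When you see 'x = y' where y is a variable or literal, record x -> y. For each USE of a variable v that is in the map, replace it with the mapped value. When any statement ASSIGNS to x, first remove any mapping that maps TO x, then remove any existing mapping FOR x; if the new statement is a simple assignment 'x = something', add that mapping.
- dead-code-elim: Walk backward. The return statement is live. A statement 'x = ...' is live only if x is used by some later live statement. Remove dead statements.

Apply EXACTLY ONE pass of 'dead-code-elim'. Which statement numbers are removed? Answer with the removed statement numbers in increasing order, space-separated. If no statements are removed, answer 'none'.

Answer: 1 2 3 4

Derivation:
Backward liveness scan:
Stmt 1 'z = 6': DEAD (z not in live set [])
Stmt 2 'x = z + 0': DEAD (x not in live set [])
Stmt 3 'b = 2': DEAD (b not in live set [])
Stmt 4 'y = 9 - x': DEAD (y not in live set [])
Stmt 5 'v = 8': KEEP (v is live); live-in = []
Stmt 6 'return v': KEEP (return); live-in = ['v']
Removed statement numbers: [1, 2, 3, 4]
Surviving IR:
  v = 8
  return v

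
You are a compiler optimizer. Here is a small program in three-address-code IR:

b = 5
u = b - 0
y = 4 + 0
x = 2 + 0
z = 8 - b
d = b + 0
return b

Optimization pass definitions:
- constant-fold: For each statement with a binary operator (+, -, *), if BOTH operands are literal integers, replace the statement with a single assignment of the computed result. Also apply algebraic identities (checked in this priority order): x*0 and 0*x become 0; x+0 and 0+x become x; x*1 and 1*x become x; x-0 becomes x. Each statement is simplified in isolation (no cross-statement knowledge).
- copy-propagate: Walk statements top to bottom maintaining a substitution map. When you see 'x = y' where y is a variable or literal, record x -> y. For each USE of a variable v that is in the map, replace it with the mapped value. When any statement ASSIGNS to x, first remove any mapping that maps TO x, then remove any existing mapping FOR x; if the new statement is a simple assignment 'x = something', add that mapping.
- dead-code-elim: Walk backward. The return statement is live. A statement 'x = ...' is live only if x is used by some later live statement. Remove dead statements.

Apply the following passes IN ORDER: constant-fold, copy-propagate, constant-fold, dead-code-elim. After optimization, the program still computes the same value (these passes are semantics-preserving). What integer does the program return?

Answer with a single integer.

Initial IR:
  b = 5
  u = b - 0
  y = 4 + 0
  x = 2 + 0
  z = 8 - b
  d = b + 0
  return b
After constant-fold (7 stmts):
  b = 5
  u = b
  y = 4
  x = 2
  z = 8 - b
  d = b
  return b
After copy-propagate (7 stmts):
  b = 5
  u = 5
  y = 4
  x = 2
  z = 8 - 5
  d = 5
  return 5
After constant-fold (7 stmts):
  b = 5
  u = 5
  y = 4
  x = 2
  z = 3
  d = 5
  return 5
After dead-code-elim (1 stmts):
  return 5
Evaluate:
  b = 5  =>  b = 5
  u = b - 0  =>  u = 5
  y = 4 + 0  =>  y = 4
  x = 2 + 0  =>  x = 2
  z = 8 - b  =>  z = 3
  d = b + 0  =>  d = 5
  return b = 5

Answer: 5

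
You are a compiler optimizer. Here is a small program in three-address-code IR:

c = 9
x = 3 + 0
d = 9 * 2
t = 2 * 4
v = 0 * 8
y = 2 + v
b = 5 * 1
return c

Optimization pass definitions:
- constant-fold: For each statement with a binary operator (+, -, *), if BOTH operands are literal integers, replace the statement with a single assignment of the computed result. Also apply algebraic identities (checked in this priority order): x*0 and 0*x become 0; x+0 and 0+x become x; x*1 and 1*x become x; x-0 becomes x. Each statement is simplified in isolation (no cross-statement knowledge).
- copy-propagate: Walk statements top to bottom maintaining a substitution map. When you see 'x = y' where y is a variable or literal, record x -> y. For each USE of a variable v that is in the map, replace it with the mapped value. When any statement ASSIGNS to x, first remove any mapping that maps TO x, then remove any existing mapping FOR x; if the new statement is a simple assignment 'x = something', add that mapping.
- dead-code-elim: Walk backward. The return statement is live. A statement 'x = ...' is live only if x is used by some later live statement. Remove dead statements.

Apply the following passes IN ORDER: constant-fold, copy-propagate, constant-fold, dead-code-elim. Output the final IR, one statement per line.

Answer: return 9

Derivation:
Initial IR:
  c = 9
  x = 3 + 0
  d = 9 * 2
  t = 2 * 4
  v = 0 * 8
  y = 2 + v
  b = 5 * 1
  return c
After constant-fold (8 stmts):
  c = 9
  x = 3
  d = 18
  t = 8
  v = 0
  y = 2 + v
  b = 5
  return c
After copy-propagate (8 stmts):
  c = 9
  x = 3
  d = 18
  t = 8
  v = 0
  y = 2 + 0
  b = 5
  return 9
After constant-fold (8 stmts):
  c = 9
  x = 3
  d = 18
  t = 8
  v = 0
  y = 2
  b = 5
  return 9
After dead-code-elim (1 stmts):
  return 9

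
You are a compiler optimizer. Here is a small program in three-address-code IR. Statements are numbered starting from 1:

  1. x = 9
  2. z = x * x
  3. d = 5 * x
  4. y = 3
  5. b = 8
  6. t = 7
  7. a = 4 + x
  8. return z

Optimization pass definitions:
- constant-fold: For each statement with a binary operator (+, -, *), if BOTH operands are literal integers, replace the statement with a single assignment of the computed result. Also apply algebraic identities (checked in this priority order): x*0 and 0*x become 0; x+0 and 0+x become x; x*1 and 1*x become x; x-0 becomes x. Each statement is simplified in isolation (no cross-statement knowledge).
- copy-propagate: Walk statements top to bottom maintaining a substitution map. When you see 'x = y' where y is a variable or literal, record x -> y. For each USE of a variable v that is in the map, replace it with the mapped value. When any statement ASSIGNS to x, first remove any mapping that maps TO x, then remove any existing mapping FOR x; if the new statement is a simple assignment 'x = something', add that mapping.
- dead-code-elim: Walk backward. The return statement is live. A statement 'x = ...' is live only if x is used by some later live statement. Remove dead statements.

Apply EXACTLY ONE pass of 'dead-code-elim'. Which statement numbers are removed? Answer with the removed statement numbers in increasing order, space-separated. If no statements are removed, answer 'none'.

Backward liveness scan:
Stmt 1 'x = 9': KEEP (x is live); live-in = []
Stmt 2 'z = x * x': KEEP (z is live); live-in = ['x']
Stmt 3 'd = 5 * x': DEAD (d not in live set ['z'])
Stmt 4 'y = 3': DEAD (y not in live set ['z'])
Stmt 5 'b = 8': DEAD (b not in live set ['z'])
Stmt 6 't = 7': DEAD (t not in live set ['z'])
Stmt 7 'a = 4 + x': DEAD (a not in live set ['z'])
Stmt 8 'return z': KEEP (return); live-in = ['z']
Removed statement numbers: [3, 4, 5, 6, 7]
Surviving IR:
  x = 9
  z = x * x
  return z

Answer: 3 4 5 6 7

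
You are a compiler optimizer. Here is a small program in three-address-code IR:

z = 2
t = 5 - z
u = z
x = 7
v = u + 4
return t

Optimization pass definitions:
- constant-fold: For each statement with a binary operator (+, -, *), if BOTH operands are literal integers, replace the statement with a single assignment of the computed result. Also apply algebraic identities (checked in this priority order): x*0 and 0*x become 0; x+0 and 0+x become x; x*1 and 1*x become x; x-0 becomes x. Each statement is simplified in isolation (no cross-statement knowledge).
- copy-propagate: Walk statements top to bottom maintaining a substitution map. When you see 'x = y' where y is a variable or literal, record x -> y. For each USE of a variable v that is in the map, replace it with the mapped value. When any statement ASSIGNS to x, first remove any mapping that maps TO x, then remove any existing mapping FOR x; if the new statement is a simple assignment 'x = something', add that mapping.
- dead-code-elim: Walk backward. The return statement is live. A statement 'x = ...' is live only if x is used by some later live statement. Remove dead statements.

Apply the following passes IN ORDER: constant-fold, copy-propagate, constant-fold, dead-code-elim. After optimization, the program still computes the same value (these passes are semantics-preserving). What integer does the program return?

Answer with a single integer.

Initial IR:
  z = 2
  t = 5 - z
  u = z
  x = 7
  v = u + 4
  return t
After constant-fold (6 stmts):
  z = 2
  t = 5 - z
  u = z
  x = 7
  v = u + 4
  return t
After copy-propagate (6 stmts):
  z = 2
  t = 5 - 2
  u = 2
  x = 7
  v = 2 + 4
  return t
After constant-fold (6 stmts):
  z = 2
  t = 3
  u = 2
  x = 7
  v = 6
  return t
After dead-code-elim (2 stmts):
  t = 3
  return t
Evaluate:
  z = 2  =>  z = 2
  t = 5 - z  =>  t = 3
  u = z  =>  u = 2
  x = 7  =>  x = 7
  v = u + 4  =>  v = 6
  return t = 3

Answer: 3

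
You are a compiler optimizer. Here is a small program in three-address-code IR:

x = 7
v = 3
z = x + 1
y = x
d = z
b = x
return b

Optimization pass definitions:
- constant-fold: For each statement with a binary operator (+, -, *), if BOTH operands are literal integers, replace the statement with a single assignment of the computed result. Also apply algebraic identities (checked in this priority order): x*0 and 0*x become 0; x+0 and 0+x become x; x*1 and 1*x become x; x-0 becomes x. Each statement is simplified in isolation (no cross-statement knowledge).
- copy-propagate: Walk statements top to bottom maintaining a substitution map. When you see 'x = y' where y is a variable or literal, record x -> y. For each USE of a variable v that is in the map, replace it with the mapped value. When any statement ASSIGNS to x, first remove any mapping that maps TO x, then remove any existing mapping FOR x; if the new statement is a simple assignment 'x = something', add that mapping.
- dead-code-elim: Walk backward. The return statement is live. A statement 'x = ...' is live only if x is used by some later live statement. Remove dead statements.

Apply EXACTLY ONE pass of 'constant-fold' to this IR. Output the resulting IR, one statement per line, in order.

Answer: x = 7
v = 3
z = x + 1
y = x
d = z
b = x
return b

Derivation:
Applying constant-fold statement-by-statement:
  [1] x = 7  (unchanged)
  [2] v = 3  (unchanged)
  [3] z = x + 1  (unchanged)
  [4] y = x  (unchanged)
  [5] d = z  (unchanged)
  [6] b = x  (unchanged)
  [7] return b  (unchanged)
Result (7 stmts):
  x = 7
  v = 3
  z = x + 1
  y = x
  d = z
  b = x
  return b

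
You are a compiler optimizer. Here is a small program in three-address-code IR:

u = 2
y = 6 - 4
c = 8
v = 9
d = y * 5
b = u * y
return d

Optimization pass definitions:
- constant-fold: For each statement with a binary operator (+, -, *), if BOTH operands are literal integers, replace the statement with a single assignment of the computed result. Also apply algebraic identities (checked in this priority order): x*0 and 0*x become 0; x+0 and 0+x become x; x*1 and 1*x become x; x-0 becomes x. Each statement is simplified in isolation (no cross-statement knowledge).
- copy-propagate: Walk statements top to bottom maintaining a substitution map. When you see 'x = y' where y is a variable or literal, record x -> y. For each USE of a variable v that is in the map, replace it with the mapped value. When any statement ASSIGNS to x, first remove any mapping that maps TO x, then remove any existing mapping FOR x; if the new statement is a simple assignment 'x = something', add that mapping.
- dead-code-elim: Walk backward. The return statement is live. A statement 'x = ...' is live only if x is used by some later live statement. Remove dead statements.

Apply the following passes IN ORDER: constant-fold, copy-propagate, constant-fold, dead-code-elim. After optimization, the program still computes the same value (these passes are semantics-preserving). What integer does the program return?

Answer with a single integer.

Initial IR:
  u = 2
  y = 6 - 4
  c = 8
  v = 9
  d = y * 5
  b = u * y
  return d
After constant-fold (7 stmts):
  u = 2
  y = 2
  c = 8
  v = 9
  d = y * 5
  b = u * y
  return d
After copy-propagate (7 stmts):
  u = 2
  y = 2
  c = 8
  v = 9
  d = 2 * 5
  b = 2 * 2
  return d
After constant-fold (7 stmts):
  u = 2
  y = 2
  c = 8
  v = 9
  d = 10
  b = 4
  return d
After dead-code-elim (2 stmts):
  d = 10
  return d
Evaluate:
  u = 2  =>  u = 2
  y = 6 - 4  =>  y = 2
  c = 8  =>  c = 8
  v = 9  =>  v = 9
  d = y * 5  =>  d = 10
  b = u * y  =>  b = 4
  return d = 10

Answer: 10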